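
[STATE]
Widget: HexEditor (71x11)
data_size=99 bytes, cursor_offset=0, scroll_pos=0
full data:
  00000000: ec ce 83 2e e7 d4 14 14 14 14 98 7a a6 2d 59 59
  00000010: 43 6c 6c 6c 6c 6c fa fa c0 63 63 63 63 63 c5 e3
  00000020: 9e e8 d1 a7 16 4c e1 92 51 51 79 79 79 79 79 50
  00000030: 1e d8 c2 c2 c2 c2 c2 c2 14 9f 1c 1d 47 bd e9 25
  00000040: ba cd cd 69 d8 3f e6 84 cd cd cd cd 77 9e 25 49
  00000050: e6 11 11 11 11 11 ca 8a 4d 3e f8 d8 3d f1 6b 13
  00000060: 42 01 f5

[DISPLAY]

00000000  EC ce 83 2e e7 d4 14 14  14 14 98 7a a6 2d 59 59  |..........
00000010  43 6c 6c 6c 6c 6c fa fa  c0 63 63 63 63 63 c5 e3  |Clllll...c
00000020  9e e8 d1 a7 16 4c e1 92  51 51 79 79 79 79 79 50  |.....L..QQ
00000030  1e d8 c2 c2 c2 c2 c2 c2  14 9f 1c 1d 47 bd e9 25  |..........
00000040  ba cd cd 69 d8 3f e6 84  cd cd cd cd 77 9e 25 49  |...i.?....
00000050  e6 11 11 11 11 11 ca 8a  4d 3e f8 d8 3d f1 6b 13  |........M>
00000060  42 01 f5                                          |B..       
                                                                       
                                                                       
                                                                       
                                                                       


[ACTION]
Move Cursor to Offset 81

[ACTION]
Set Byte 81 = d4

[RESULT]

00000000  ec ce 83 2e e7 d4 14 14  14 14 98 7a a6 2d 59 59  |..........
00000010  43 6c 6c 6c 6c 6c fa fa  c0 63 63 63 63 63 c5 e3  |Clllll...c
00000020  9e e8 d1 a7 16 4c e1 92  51 51 79 79 79 79 79 50  |.....L..QQ
00000030  1e d8 c2 c2 c2 c2 c2 c2  14 9f 1c 1d 47 bd e9 25  |..........
00000040  ba cd cd 69 d8 3f e6 84  cd cd cd cd 77 9e 25 49  |...i.?....
00000050  e6 D4 11 11 11 11 ca 8a  4d 3e f8 d8 3d f1 6b 13  |........M>
00000060  42 01 f5                                          |B..       
                                                                       
                                                                       
                                                                       
                                                                       


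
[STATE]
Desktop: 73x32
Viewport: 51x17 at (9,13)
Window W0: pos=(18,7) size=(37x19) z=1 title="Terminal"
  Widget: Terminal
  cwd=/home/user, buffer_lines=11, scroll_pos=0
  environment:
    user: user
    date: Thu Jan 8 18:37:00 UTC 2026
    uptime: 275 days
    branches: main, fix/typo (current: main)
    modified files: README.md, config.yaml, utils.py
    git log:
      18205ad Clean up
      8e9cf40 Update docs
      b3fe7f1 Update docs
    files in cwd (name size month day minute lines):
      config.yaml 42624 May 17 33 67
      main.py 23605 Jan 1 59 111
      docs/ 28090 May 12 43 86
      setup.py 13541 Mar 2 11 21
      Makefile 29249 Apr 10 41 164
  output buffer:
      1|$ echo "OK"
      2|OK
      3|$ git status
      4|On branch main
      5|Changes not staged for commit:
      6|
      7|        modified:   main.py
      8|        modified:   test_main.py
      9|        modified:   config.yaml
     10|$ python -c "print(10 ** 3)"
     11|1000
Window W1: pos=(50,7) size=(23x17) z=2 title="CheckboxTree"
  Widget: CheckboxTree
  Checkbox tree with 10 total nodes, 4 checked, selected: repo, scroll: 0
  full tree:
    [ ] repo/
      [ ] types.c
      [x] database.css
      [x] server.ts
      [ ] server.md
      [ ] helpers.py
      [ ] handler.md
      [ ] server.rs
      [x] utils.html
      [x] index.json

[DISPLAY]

         ┃On branch main                 ┃   [x] se
         ┃Changes not staged for commit: ┃   [ ] se
         ┃                               ┃   [ ] he
         ┃        modified:   main.py    ┃   [ ] ha
         ┃        modified:   test_main.p┃   [ ] se
         ┃        modified:   config.yaml┃   [x] ut
         ┃$ python -c "print(10 ** 3)"   ┃   [x] in
         ┃1000                           ┃         
         ┃$ █                            ┃         
         ┃                               ┃         
         ┃                               ┗━━━━━━━━━
         ┃                                   ┃     
         ┗━━━━━━━━━━━━━━━━━━━━━━━━━━━━━━━━━━━┛     
                                                   
                                                   
                                                   
                                                   


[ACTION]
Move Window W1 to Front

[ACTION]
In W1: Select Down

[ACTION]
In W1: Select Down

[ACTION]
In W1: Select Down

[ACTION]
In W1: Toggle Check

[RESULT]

         ┃On branch main                 ┃>  [ ] se
         ┃Changes not staged for commit: ┃   [ ] se
         ┃                               ┃   [ ] he
         ┃        modified:   main.py    ┃   [ ] ha
         ┃        modified:   test_main.p┃   [ ] se
         ┃        modified:   config.yaml┃   [x] ut
         ┃$ python -c "print(10 ** 3)"   ┃   [x] in
         ┃1000                           ┃         
         ┃$ █                            ┃         
         ┃                               ┃         
         ┃                               ┗━━━━━━━━━
         ┃                                   ┃     
         ┗━━━━━━━━━━━━━━━━━━━━━━━━━━━━━━━━━━━┛     
                                                   
                                                   
                                                   
                                                   


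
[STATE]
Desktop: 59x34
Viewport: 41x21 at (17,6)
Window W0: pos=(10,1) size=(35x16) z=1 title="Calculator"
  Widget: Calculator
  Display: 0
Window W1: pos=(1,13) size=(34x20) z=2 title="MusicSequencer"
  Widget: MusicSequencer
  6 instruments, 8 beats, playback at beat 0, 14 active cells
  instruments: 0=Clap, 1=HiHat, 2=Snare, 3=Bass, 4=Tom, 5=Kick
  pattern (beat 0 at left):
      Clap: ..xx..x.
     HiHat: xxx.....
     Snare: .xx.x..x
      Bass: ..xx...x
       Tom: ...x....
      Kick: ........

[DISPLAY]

8 │ 9 │ ÷ │                ┃             
──┼───┼───┤                ┃             
5 │ 6 │ × │                ┃             
──┼───┼───┤                ┃             
2 │ 3 │ - │                ┃             
──┼───┼───┤                ┃             
. │ = │ + │                ┃             
━━━━━━━━━━━━━━━━━┓         ┃             
                 ┃         ┃             
─────────────────┨         ┃             
                 ┃━━━━━━━━━┛             
                 ┃                       
                 ┃                       
                 ┃                       
                 ┃                       
                 ┃                       
                 ┃                       
                 ┃                       
                 ┃                       
                 ┃                       
                 ┃                       


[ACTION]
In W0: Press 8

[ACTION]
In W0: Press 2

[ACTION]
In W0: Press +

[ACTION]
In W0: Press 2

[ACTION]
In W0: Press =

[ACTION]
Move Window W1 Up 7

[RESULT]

━━━━━━━━━━━━━━━━━┓         ┃             
                 ┃         ┃             
─────────────────┨         ┃             
                 ┃         ┃             
                 ┃         ┃             
                 ┃         ┃             
                 ┃         ┃             
                 ┃         ┃             
                 ┃         ┃             
                 ┃         ┃             
                 ┃━━━━━━━━━┛             
                 ┃                       
                 ┃                       
                 ┃                       
                 ┃                       
                 ┃                       
                 ┃                       
                 ┃                       
                 ┃                       
━━━━━━━━━━━━━━━━━┛                       
                                         


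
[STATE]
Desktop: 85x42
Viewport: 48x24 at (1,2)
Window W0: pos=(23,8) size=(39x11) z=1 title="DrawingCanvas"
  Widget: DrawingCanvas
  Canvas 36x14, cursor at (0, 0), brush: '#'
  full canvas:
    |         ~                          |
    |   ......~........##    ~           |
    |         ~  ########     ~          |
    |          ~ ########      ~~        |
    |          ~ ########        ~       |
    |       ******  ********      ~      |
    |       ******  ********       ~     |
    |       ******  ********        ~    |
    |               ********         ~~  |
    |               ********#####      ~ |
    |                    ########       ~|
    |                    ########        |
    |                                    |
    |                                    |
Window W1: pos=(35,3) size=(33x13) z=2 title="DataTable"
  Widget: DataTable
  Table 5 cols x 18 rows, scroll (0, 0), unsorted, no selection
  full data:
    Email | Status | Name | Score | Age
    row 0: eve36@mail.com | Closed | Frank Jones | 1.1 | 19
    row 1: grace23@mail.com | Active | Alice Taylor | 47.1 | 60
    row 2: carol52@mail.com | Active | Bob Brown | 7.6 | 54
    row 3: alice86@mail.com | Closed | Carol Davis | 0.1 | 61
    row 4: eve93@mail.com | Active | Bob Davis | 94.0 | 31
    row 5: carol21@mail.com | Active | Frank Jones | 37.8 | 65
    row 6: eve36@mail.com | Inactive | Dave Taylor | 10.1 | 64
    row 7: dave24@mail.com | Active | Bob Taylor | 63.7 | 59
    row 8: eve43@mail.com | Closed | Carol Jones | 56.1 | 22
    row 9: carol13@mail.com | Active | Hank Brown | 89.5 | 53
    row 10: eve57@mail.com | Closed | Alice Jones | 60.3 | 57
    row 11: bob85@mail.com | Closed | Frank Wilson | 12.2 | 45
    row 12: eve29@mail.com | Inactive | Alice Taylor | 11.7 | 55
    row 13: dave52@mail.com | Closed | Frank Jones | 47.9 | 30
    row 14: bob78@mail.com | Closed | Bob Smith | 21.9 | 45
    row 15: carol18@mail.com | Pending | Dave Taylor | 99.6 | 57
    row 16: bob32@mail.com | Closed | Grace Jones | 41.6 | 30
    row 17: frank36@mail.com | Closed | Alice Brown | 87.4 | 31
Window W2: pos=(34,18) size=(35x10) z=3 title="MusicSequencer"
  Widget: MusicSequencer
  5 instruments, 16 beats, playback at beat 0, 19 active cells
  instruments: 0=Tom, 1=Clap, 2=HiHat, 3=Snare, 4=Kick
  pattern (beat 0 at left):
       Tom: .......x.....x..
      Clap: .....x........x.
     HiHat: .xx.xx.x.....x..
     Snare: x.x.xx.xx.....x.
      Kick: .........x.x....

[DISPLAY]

                                                
                                  ┏━━━━━━━━━━━━━
                                  ┃ DataTable   
                                  ┠─────────────
                                  ┃Email        
                                  ┃─────────────
                      ┏━━━━━━━━━━━┃eve36@mail.co
                      ┃ DrawingCan┃grace23@mail.
                      ┠───────────┃carol52@mail.
                      ┃+        ~ ┃alice86@mail.
                      ┃   ......~.┃eve93@mail.co
                      ┃         ~ ┃carol21@mail.
                      ┃          ~┃eve36@mail.co
                      ┃          ~┗━━━━━━━━━━━━━
                      ┃       ******  ********  
                      ┃       ******  ********  
                      ┗━━━━━━━━━━┏━━━━━━━━━━━━━━
                                 ┃ MusicSequence
                                 ┠──────────────
                                 ┃      ▼1234567
                                 ┃   Tom·······█
                                 ┃  Clap·····█··
                                 ┃ HiHat·██·██·█
                                 ┃ Snare█·█·██·█


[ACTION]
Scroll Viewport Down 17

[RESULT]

                      ┗━━━━━━━━━━┏━━━━━━━━━━━━━━
                                 ┃ MusicSequence
                                 ┠──────────────
                                 ┃      ▼1234567
                                 ┃   Tom·······█
                                 ┃  Clap·····█··
                                 ┃ HiHat·██·██·█
                                 ┃ Snare█·█·██·█
                                 ┃  Kick········
                                 ┗━━━━━━━━━━━━━━
                                                
                                                
                                                
                                                
                                                
                                                
                                                
                                                
                                                
                                                
                                                
                                                
                                                
                                                


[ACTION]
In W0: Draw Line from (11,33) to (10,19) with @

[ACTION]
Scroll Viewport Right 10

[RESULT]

            ┗━━━━━━━━━━┏━━━━━━━━━━━━━━━━━━━━━━━━
                       ┃ MusicSequencer         
                       ┠────────────────────────
                       ┃      ▼123456789012345  
                       ┃   Tom·······█·····█··  
                       ┃  Clap·····█········█·  
                       ┃ HiHat·██·██·█·····█··  
                       ┃ Snare█·█·██·██·····█·  
                       ┃  Kick·········█·█····  
                       ┗━━━━━━━━━━━━━━━━━━━━━━━━
                                                
                                                
                                                
                                                
                                                
                                                
                                                
                                                
                                                
                                                
                                                
                                                
                                                
                                                


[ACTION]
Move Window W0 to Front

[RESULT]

            ┗━━━━━━━━━━━━━━━━━━━━━━━━━━━━━━━━━━━
                       ┃ MusicSequencer         
                       ┠────────────────────────
                       ┃      ▼123456789012345  
                       ┃   Tom·······█·····█··  
                       ┃  Clap·····█········█·  
                       ┃ HiHat·██·██·█·····█··  
                       ┃ Snare█·█·██·██·····█·  
                       ┃  Kick·········█·█····  
                       ┗━━━━━━━━━━━━━━━━━━━━━━━━
                                                
                                                
                                                
                                                
                                                
                                                
                                                
                                                
                                                
                                                
                                                
                                                
                                                
                                                


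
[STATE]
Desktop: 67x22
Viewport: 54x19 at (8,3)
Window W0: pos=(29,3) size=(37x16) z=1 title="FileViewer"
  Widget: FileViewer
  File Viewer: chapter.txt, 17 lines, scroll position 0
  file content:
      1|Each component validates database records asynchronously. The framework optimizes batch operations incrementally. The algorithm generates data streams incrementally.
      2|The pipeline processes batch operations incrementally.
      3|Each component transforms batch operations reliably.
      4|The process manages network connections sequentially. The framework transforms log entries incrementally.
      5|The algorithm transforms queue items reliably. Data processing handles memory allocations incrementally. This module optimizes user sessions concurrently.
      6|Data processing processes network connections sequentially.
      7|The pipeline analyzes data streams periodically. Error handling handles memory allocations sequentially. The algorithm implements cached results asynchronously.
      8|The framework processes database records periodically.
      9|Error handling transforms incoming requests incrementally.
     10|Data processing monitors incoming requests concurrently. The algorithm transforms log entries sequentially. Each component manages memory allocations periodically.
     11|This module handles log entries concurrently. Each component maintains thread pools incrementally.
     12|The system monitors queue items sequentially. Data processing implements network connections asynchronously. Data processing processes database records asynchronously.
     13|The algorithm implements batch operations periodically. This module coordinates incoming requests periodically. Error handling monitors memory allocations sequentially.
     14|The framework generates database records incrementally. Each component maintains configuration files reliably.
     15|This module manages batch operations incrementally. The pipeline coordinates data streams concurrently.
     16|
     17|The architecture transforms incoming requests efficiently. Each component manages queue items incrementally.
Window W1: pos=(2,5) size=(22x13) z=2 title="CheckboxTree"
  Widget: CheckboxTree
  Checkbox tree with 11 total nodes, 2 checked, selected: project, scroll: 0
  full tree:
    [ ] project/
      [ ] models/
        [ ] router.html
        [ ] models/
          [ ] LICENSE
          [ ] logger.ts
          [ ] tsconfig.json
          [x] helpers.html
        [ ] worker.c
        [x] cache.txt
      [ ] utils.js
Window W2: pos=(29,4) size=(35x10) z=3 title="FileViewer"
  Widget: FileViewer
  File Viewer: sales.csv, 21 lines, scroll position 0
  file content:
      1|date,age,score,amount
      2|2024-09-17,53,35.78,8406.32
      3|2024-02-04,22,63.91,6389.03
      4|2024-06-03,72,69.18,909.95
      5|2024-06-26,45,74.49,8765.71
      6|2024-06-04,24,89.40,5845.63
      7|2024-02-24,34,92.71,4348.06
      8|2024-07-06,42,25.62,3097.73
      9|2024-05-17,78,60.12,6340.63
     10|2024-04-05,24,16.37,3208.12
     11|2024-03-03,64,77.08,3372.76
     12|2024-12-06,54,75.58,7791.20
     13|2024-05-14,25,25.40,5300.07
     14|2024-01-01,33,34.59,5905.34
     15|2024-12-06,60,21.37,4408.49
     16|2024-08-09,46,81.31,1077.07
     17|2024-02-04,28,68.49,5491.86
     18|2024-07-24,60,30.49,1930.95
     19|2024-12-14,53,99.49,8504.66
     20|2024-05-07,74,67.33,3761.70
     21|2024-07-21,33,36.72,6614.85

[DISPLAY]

                     ┏━━━━━━━━━━━━━━━━━━━━━━━━━━━━━━━━
                     ┏━━━━━━━━━━━━━━━━━━━━━━━━━━━━━━━━
━━━━━━━━━━━━━━━┓     ┃ FileViewer                     
kboxTree       ┃     ┠────────────────────────────────
───────────────┨     ┃date,age,score,amount           
project/       ┃     ┃2024-09-17,53,35.78,8406.32     
] models/      ┃     ┃2024-02-04,22,63.91,6389.03     
[ ] router.html┃     ┃2024-06-03,72,69.18,909.95      
[-] models/    ┃     ┃2024-06-26,45,74.49,8765.71     
  [ ] LICENSE  ┃     ┃2024-06-04,24,89.40,5845.63     
  [ ] logger.ts┃     ┗━━━━━━━━━━━━━━━━━━━━━━━━━━━━━━━━
  [ ] tsconfig.┃     ┃Error handling transforms incomi
  [x] helpers.h┃     ┃Data processing monitors incomin
[ ] worker.c   ┃     ┃This module handles log entries 
━━━━━━━━━━━━━━━┛     ┃The system monitors queue items 
                     ┗━━━━━━━━━━━━━━━━━━━━━━━━━━━━━━━━
                                                      
                                                      
                                                      


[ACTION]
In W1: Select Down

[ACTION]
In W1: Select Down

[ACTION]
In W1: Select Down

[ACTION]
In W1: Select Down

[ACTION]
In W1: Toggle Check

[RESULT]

                     ┏━━━━━━━━━━━━━━━━━━━━━━━━━━━━━━━━
                     ┏━━━━━━━━━━━━━━━━━━━━━━━━━━━━━━━━
━━━━━━━━━━━━━━━┓     ┃ FileViewer                     
kboxTree       ┃     ┠────────────────────────────────
───────────────┨     ┃date,age,score,amount           
project/       ┃     ┃2024-09-17,53,35.78,8406.32     
] models/      ┃     ┃2024-02-04,22,63.91,6389.03     
[ ] router.html┃     ┃2024-06-03,72,69.18,909.95      
[-] models/    ┃     ┃2024-06-26,45,74.49,8765.71     
  [x] LICENSE  ┃     ┃2024-06-04,24,89.40,5845.63     
  [ ] logger.ts┃     ┗━━━━━━━━━━━━━━━━━━━━━━━━━━━━━━━━
  [ ] tsconfig.┃     ┃Error handling transforms incomi
  [x] helpers.h┃     ┃Data processing monitors incomin
[ ] worker.c   ┃     ┃This module handles log entries 
━━━━━━━━━━━━━━━┛     ┃The system monitors queue items 
                     ┗━━━━━━━━━━━━━━━━━━━━━━━━━━━━━━━━
                                                      
                                                      
                                                      


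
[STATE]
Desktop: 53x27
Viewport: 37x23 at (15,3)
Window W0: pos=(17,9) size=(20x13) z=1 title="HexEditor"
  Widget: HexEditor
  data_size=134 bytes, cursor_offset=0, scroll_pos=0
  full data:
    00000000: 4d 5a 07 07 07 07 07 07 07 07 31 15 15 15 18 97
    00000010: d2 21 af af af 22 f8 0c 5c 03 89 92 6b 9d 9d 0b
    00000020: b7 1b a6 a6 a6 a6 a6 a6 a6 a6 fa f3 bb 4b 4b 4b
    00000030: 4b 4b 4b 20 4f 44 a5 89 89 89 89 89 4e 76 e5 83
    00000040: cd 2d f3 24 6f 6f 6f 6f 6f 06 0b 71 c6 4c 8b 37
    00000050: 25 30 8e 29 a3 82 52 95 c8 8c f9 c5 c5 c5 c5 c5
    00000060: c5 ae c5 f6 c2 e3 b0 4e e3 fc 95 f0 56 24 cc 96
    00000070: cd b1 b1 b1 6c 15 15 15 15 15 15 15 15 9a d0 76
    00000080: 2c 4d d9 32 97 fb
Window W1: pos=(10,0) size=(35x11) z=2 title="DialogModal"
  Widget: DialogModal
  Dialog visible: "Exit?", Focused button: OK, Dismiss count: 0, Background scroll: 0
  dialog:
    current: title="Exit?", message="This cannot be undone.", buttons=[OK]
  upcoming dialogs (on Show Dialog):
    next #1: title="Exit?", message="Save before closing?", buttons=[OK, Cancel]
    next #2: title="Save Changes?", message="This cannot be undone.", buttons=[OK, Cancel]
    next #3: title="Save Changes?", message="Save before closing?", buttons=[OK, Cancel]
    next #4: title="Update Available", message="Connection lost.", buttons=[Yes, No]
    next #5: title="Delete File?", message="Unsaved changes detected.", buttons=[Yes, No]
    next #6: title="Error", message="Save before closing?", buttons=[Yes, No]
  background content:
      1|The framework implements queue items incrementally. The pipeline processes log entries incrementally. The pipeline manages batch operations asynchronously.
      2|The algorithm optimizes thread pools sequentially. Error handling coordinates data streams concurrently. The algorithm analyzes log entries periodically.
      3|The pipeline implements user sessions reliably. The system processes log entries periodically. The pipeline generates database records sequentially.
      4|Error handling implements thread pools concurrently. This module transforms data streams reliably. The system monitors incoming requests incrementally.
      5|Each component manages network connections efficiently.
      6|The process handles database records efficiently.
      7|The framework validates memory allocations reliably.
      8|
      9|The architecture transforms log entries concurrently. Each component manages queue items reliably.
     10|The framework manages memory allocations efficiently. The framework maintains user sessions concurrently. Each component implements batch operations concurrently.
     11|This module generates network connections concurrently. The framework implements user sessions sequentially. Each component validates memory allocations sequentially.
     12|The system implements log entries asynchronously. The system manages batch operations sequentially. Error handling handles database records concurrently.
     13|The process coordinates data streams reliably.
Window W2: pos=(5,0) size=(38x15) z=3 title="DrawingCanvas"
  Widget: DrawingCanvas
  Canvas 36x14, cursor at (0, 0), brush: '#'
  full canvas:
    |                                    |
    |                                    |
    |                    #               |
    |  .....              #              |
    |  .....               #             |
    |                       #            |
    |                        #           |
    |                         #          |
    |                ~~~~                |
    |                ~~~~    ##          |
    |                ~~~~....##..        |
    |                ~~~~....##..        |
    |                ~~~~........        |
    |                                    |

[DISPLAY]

                           ┃t┃       
                           ┃o┃       
           #               ┃s┃       
            #              ┃ ┃       
             #             ┃o┃       
              #            ┃o┃       
               #           ┃l┃       
                #          ┃━┛       
       ~~~~                ┃         
       ~~~~    ##          ┃         
       ~~~~....##..        ┃         
━━━━━━━━━━━━━━━━━━━━━━━━━━━┛         
  ┃00000030  4b 4b 4b┃               
  ┃00000040  cd 2d f3┃               
  ┃00000050  25 30 8e┃               
  ┃00000060  c5 ae c5┃               
  ┃00000070  cd b1 b1┃               
  ┃00000080  2c 4d d9┃               
  ┗━━━━━━━━━━━━━━━━━━┛               
                                     
                                     
                                     
                                     


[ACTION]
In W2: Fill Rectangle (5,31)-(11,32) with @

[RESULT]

                           ┃t┃       
                           ┃o┃       
           #               ┃s┃       
            #              ┃ ┃       
             #             ┃o┃       
              #       @@   ┃o┃       
               #      @@   ┃l┃       
                #     @@   ┃━┛       
       ~~~~           @@   ┃         
       ~~~~    ##     @@   ┃         
       ~~~~....##..   @@   ┃         
━━━━━━━━━━━━━━━━━━━━━━━━━━━┛         
  ┃00000030  4b 4b 4b┃               
  ┃00000040  cd 2d f3┃               
  ┃00000050  25 30 8e┃               
  ┃00000060  c5 ae c5┃               
  ┃00000070  cd b1 b1┃               
  ┃00000080  2c 4d d9┃               
  ┗━━━━━━━━━━━━━━━━━━┛               
                                     
                                     
                                     
                                     


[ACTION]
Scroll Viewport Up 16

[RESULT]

━━━━━━━━━━━━━━━━━━━━━━━━━━━┓━┓       
anvas                      ┃ ┃       
───────────────────────────┨─┨       
                           ┃t┃       
                           ┃o┃       
           #               ┃s┃       
            #              ┃ ┃       
             #             ┃o┃       
              #       @@   ┃o┃       
               #      @@   ┃l┃       
                #     @@   ┃━┛       
       ~~~~           @@   ┃         
       ~~~~    ##     @@   ┃         
       ~~~~....##..   @@   ┃         
━━━━━━━━━━━━━━━━━━━━━━━━━━━┛         
  ┃00000030  4b 4b 4b┃               
  ┃00000040  cd 2d f3┃               
  ┃00000050  25 30 8e┃               
  ┃00000060  c5 ae c5┃               
  ┃00000070  cd b1 b1┃               
  ┃00000080  2c 4d d9┃               
  ┗━━━━━━━━━━━━━━━━━━┛               
                                     


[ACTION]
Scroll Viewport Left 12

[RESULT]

  ┏━━━━━━━━━━━━━━━━━━━━━━━━━━━━━━━━━━
  ┃ DrawingCanvas                    
  ┠──────────────────────────────────
  ┃+                                 
  ┃                                  
  ┃                    #             
  ┃  .....              #            
  ┃  .....               #           
  ┃                       #       @@ 
  ┃                        #      @@ 
  ┃                         #     @@ 
  ┃                ~~~~           @@ 
  ┃                ~~~~    ##     @@ 
  ┃                ~~~~....##..   @@ 
  ┗━━━━━━━━━━━━━━━━━━━━━━━━━━━━━━━━━━
              ┃00000030  4b 4b 4b┃   
              ┃00000040  cd 2d f3┃   
              ┃00000050  25 30 8e┃   
              ┃00000060  c5 ae c5┃   
              ┃00000070  cd b1 b1┃   
              ┃00000080  2c 4d d9┃   
              ┗━━━━━━━━━━━━━━━━━━┛   
                                     


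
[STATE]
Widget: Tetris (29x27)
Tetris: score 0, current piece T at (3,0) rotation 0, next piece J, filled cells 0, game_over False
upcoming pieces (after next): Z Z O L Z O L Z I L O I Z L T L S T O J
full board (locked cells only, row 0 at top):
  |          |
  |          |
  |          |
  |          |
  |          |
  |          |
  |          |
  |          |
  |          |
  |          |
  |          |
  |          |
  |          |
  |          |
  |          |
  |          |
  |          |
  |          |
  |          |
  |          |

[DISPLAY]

    ▒     │Next:             
   ▒▒▒    │█                 
          │███               
          │                  
          │                  
          │                  
          │Score:            
          │0                 
          │                  
          │                  
          │                  
          │                  
          │                  
          │                  
          │                  
          │                  
          │                  
          │                  
          │                  
          │                  
          │                  
          │                  
          │                  
          │                  
          │                  
          │                  
          │                  


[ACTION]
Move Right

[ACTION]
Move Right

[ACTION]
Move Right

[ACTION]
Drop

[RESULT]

          │Next:             
       ▒  │█                 
      ▒▒▒ │███               
          │                  
          │                  
          │                  
          │Score:            
          │0                 
          │                  
          │                  
          │                  
          │                  
          │                  
          │                  
          │                  
          │                  
          │                  
          │                  
          │                  
          │                  
          │                  
          │                  
          │                  
          │                  
          │                  
          │                  
          │                  


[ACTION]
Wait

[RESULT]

          │Next:             
          │█                 
       ▒  │███               
      ▒▒▒ │                  
          │                  
          │                  
          │Score:            
          │0                 
          │                  
          │                  
          │                  
          │                  
          │                  
          │                  
          │                  
          │                  
          │                  
          │                  
          │                  
          │                  
          │                  
          │                  
          │                  
          │                  
          │                  
          │                  
          │                  


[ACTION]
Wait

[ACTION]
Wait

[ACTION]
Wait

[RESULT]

          │Next:             
          │█                 
          │███               
          │                  
          │                  
       ▒  │                  
      ▒▒▒ │Score:            
          │0                 
          │                  
          │                  
          │                  
          │                  
          │                  
          │                  
          │                  
          │                  
          │                  
          │                  
          │                  
          │                  
          │                  
          │                  
          │                  
          │                  
          │                  
          │                  
          │                  


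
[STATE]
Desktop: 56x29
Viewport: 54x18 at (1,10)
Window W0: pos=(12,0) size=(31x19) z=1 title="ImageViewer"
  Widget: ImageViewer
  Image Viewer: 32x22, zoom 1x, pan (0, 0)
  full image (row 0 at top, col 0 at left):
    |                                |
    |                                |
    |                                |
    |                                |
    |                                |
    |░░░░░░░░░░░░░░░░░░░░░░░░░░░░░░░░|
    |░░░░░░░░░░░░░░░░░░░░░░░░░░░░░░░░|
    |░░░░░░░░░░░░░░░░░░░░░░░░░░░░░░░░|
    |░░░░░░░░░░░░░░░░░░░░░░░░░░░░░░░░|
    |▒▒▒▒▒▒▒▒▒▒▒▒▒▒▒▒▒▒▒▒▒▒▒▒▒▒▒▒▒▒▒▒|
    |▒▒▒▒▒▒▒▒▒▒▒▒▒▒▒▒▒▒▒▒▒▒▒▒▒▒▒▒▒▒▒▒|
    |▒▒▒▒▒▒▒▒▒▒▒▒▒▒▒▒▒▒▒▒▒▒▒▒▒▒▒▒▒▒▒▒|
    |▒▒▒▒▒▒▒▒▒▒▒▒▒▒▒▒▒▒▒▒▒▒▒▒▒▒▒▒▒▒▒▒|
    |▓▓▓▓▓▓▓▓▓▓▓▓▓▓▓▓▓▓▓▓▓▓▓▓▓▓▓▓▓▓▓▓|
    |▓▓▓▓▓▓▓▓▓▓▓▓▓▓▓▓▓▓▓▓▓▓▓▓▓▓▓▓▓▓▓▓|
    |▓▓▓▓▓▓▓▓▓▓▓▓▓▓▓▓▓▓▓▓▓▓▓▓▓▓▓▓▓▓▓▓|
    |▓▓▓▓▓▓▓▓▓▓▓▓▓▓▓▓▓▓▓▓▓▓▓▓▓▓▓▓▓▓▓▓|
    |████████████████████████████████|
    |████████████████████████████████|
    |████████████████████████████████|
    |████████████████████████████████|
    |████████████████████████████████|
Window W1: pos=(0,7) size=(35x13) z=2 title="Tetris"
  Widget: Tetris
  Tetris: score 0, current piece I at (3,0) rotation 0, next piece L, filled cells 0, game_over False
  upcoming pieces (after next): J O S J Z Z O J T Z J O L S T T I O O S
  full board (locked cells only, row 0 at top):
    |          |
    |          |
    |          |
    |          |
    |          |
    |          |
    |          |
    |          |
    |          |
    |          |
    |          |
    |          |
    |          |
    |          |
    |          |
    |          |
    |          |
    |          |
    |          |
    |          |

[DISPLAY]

          │Next:                 ┃░░░░░░░┃            
          │  ▒                   ┃░░░░░░░┃            
          │▒▒▒                   ┃▒▒▒▒▒▒▒┃            
          │                      ┃▒▒▒▒▒▒▒┃            
          │                      ┃▒▒▒▒▒▒▒┃            
          │                      ┃▒▒▒▒▒▒▒┃            
          │Score:                ┃▓▓▓▓▓▓▓┃            
          │0                     ┃▓▓▓▓▓▓▓┃            
          │                      ┃━━━━━━━┛            
━━━━━━━━━━━━━━━━━━━━━━━━━━━━━━━━━┛                    
                                                      
                                                      
                                                      
                                                      
                                                      
                                                      
                                                      
                                                      


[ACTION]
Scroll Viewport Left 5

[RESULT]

┃          │Next:                 ┃░░░░░░░┃           
┃          │  ▒                   ┃░░░░░░░┃           
┃          │▒▒▒                   ┃▒▒▒▒▒▒▒┃           
┃          │                      ┃▒▒▒▒▒▒▒┃           
┃          │                      ┃▒▒▒▒▒▒▒┃           
┃          │                      ┃▒▒▒▒▒▒▒┃           
┃          │Score:                ┃▓▓▓▓▓▓▓┃           
┃          │0                     ┃▓▓▓▓▓▓▓┃           
┃          │                      ┃━━━━━━━┛           
┗━━━━━━━━━━━━━━━━━━━━━━━━━━━━━━━━━┛                   
                                                      
                                                      
                                                      
                                                      
                                                      
                                                      
                                                      
                                                      


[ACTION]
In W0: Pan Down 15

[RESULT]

┃          │Next:                 ┃       ┃           
┃          │  ▒                   ┃       ┃           
┃          │▒▒▒                   ┃       ┃           
┃          │                      ┃       ┃           
┃          │                      ┃       ┃           
┃          │                      ┃       ┃           
┃          │Score:                ┃       ┃           
┃          │0                     ┃       ┃           
┃          │                      ┃━━━━━━━┛           
┗━━━━━━━━━━━━━━━━━━━━━━━━━━━━━━━━━┛                   
                                                      
                                                      
                                                      
                                                      
                                                      
                                                      
                                                      
                                                      


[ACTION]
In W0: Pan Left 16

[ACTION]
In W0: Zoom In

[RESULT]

┃          │Next:                 ┃▒▒▒▒▒▒▒┃           
┃          │  ▒                   ┃▒▒▒▒▒▒▒┃           
┃          │▒▒▒                   ┃▒▒▒▒▒▒▒┃           
┃          │                      ┃▒▒▒▒▒▒▒┃           
┃          │                      ┃▓▓▓▓▓▓▓┃           
┃          │                      ┃▓▓▓▓▓▓▓┃           
┃          │Score:                ┃▓▓▓▓▓▓▓┃           
┃          │0                     ┃▓▓▓▓▓▓▓┃           
┃          │                      ┃━━━━━━━┛           
┗━━━━━━━━━━━━━━━━━━━━━━━━━━━━━━━━━┛                   
                                                      
                                                      
                                                      
                                                      
                                                      
                                                      
                                                      
                                                      


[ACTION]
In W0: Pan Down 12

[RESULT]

┃          │Next:                 ┃███████┃           
┃          │  ▒                   ┃███████┃           
┃          │▒▒▒                   ┃███████┃           
┃          │                      ┃███████┃           
┃          │                      ┃███████┃           
┃          │                      ┃███████┃           
┃          │Score:                ┃███████┃           
┃          │0                     ┃███████┃           
┃          │                      ┃━━━━━━━┛           
┗━━━━━━━━━━━━━━━━━━━━━━━━━━━━━━━━━┛                   
                                                      
                                                      
                                                      
                                                      
                                                      
                                                      
                                                      
                                                      
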